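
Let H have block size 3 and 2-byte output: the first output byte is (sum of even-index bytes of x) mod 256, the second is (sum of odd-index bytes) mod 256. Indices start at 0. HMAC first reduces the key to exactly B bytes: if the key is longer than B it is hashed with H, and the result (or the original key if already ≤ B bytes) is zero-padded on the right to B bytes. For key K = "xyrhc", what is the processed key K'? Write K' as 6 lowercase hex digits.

4de100

|K| = 5 > B = 3, so first hash the key.
H(K): even-index sum = 333 mod 256 = 77; odd-index sum = 225 mod 256 = 225 → 4d e1.
Zero-pad H(K) = 4d e1 to 3 bytes: K' = 4d e1 00.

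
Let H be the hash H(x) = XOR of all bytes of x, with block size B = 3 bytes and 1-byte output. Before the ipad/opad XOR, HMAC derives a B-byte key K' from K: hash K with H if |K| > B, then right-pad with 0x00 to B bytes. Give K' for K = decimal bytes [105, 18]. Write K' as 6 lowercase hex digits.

Key decimal bytes [105, 18] = 69 12 is 2 bytes ≤ B = 3; zero-pad to 3 bytes: K' = 69 12 00.

691200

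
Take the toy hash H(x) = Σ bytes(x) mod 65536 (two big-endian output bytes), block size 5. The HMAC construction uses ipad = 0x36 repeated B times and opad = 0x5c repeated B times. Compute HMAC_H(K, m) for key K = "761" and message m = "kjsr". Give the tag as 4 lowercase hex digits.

022a

Key "761" = 37 36 31 is 3 bytes ≤ B = 5; zero-pad to 5 bytes: K' = 37 36 31 00 00.
K' ⊕ ipad = 01 00 07 36 36.  K' ⊕ opad = 6b 6a 6d 5c 5c.
Inner input = (K'⊕ipad) ∥ m = 01 00 07 36 36 ∥ 6b 6a 73 72.
Inner hash: sum = 1+0+7+54+54+107+106+115+114 = 558 → 02 2e.
Outer input = (K'⊕opad) ∥ inner = 6b 6a 6d 5c 5c ∥ 02 2e.
Outer hash (tag): sum = 107+106+109+92+92+2+46 = 554 → 02 2a.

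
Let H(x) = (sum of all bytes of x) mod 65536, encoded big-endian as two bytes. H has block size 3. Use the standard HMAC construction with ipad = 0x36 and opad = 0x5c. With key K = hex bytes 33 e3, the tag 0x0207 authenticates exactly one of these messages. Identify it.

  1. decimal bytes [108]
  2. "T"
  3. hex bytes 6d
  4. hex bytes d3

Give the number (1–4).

1

Key hex bytes 33 e3 is 2 bytes ≤ B = 3; zero-pad to 3 bytes: K' = 33 e3 00.
K' ⊕ ipad = 05 d5 36; K' ⊕ opad = 6f bf 5c.
m1: inner = H(05 d5 36 6c) = 01 7c; tag = H(6f bf 5c 01 7c) = 0207 ← matches
m2: inner = H(05 d5 36 54) = 01 64; tag = H(6f bf 5c 01 64) = 01ef
m3: inner = H(05 d5 36 6d) = 01 7d; tag = H(6f bf 5c 01 7d) = 0208
m4: inner = H(05 d5 36 d3) = 01 e3; tag = H(6f bf 5c 01 e3) = 026e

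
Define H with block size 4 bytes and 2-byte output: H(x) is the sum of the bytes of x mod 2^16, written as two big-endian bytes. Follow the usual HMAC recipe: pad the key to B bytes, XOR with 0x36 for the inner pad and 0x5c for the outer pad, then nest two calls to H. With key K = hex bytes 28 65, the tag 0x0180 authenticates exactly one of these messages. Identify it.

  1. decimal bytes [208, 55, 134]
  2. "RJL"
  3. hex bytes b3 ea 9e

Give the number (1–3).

3

Key hex bytes 28 65 is 2 bytes ≤ B = 4; zero-pad to 4 bytes: K' = 28 65 00 00.
K' ⊕ ipad = 1e 53 36 36; K' ⊕ opad = 74 39 5c 5c.
m1: inner = H(1e 53 36 36 d0 37 86) = 02 6a; tag = H(74 39 5c 5c 02 6a) = 01d1
m2: inner = H(1e 53 36 36 52 4a 4c) = 01 c5; tag = H(74 39 5c 5c 01 c5) = 022b
m3: inner = H(1e 53 36 36 b3 ea 9e) = 03 18; tag = H(74 39 5c 5c 03 18) = 0180 ← matches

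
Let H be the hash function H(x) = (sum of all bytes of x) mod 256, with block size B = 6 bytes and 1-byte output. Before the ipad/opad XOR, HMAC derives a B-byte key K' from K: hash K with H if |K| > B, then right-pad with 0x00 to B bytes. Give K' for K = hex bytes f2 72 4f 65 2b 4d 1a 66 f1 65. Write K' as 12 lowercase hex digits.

660000000000

|K| = 10 > B = 6, so first hash the key.
H(K): sum = 242+114+79+101+43+77+26+102+241+101 = 1126; mod 256 = 102 → 66.
Zero-pad H(K) = 66 to 6 bytes: K' = 66 00 00 00 00 00.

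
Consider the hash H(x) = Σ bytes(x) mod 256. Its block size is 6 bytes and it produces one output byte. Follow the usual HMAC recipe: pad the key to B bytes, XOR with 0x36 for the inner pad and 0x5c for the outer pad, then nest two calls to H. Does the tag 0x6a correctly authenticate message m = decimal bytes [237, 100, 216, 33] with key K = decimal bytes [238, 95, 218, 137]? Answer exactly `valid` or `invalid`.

Key decimal bytes [238, 95, 218, 137] = ee 5f da 89 is 4 bytes ≤ B = 6; zero-pad to 6 bytes: K' = ee 5f da 89 00 00.
K' ⊕ ipad = d8 69 ec bf 36 36; K' ⊕ opad = b2 03 86 d5 5c 5c.
Inner hash: sum = 216+105+236+191+54+54+237+100+216+33 = 1442; mod 256 = 162 → a2.
Outer hash (recomputed tag): sum = 178+3+134+213+92+92+162 = 874; mod 256 = 106 → 6a.
Recomputed tag = 6a; claimed = 6a → match.

valid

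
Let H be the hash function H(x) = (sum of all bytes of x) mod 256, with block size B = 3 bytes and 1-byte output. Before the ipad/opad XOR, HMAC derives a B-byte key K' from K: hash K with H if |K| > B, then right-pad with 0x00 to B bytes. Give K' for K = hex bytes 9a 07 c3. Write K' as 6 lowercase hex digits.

9a07c3

Key hex bytes 9a 07 c3 is exactly B = 3 bytes: K' = 9a 07 c3.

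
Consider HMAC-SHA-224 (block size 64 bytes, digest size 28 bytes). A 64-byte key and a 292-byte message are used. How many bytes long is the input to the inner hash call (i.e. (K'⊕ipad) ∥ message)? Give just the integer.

356

Key is 64 ≤ 64 bytes, zero-padded: |K'| = 64.
Inner input = (K'⊕ipad) ∥ m → 64 + 292 = 356 bytes.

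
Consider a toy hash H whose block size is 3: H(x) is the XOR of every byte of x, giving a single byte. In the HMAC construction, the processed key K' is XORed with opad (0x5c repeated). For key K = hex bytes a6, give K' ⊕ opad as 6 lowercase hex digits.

Key hex bytes a6 is 1 byte ≤ B = 3; zero-pad to 3 bytes: K' = a6 00 00.
XOR each byte with 0x5c: a6⊕5c=fa, 00⊕5c=5c, 00⊕5c=5c.

fa5c5c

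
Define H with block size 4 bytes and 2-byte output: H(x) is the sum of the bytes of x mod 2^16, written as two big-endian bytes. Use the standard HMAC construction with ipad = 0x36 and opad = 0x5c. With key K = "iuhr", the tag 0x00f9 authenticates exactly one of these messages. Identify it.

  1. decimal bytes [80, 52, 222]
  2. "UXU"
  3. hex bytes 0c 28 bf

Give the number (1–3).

3

Key "iuhr" = 69 75 68 72 is exactly B = 4 bytes: K' = 69 75 68 72.
K' ⊕ ipad = 5f 43 5e 44; K' ⊕ opad = 35 29 34 2e.
m1: inner = H(5f 43 5e 44 50 34 de) = 02 a6; tag = H(35 29 34 2e 02 a6) = 0168
m2: inner = H(5f 43 5e 44 55 58 55) = 02 46; tag = H(35 29 34 2e 02 46) = 0108
m3: inner = H(5f 43 5e 44 0c 28 bf) = 02 37; tag = H(35 29 34 2e 02 37) = 00f9 ← matches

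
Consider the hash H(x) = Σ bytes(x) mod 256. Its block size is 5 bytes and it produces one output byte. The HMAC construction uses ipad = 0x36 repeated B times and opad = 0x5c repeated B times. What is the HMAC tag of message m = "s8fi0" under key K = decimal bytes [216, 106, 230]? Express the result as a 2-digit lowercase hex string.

Key decimal bytes [216, 106, 230] = d8 6a e6 is 3 bytes ≤ B = 5; zero-pad to 5 bytes: K' = d8 6a e6 00 00.
K' ⊕ ipad = ee 5c d0 36 36.  K' ⊕ opad = 84 36 ba 5c 5c.
Inner input = (K'⊕ipad) ∥ m = ee 5c d0 36 36 ∥ 73 38 66 69 30.
Inner hash: sum = 238+92+208+54+54+115+56+102+105+48 = 1072; mod 256 = 48 → 30.
Outer input = (K'⊕opad) ∥ inner = 84 36 ba 5c 5c ∥ 30.
Outer hash (tag): sum = 132+54+186+92+92+48 = 604; mod 256 = 92 → 5c.

5c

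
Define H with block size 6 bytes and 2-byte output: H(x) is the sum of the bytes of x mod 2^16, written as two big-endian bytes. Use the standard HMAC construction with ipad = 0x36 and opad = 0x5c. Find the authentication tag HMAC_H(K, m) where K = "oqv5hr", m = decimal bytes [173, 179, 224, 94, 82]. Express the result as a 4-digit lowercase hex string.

Key "oqv5hr" = 6f 71 76 35 68 72 is exactly B = 6 bytes: K' = 6f 71 76 35 68 72.
K' ⊕ ipad = 59 47 40 03 5e 44.  K' ⊕ opad = 33 2d 2a 69 34 2e.
Inner input = (K'⊕ipad) ∥ m = 59 47 40 03 5e 44 ∥ ad b3 e0 5e 52.
Inner hash: sum = 89+71+64+3+94+68+173+179+224+94+82 = 1141 → 04 75.
Outer input = (K'⊕opad) ∥ inner = 33 2d 2a 69 34 2e ∥ 04 75.
Outer hash (tag): sum = 51+45+42+105+52+46+4+117 = 462 → 01 ce.

01ce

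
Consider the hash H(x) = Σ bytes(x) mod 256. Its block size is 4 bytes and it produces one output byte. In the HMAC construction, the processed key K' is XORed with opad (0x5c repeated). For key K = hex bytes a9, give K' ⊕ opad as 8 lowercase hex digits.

f55c5c5c

Key hex bytes a9 is 1 byte ≤ B = 4; zero-pad to 4 bytes: K' = a9 00 00 00.
XOR each byte with 0x5c: a9⊕5c=f5, 00⊕5c=5c, 00⊕5c=5c, 00⊕5c=5c.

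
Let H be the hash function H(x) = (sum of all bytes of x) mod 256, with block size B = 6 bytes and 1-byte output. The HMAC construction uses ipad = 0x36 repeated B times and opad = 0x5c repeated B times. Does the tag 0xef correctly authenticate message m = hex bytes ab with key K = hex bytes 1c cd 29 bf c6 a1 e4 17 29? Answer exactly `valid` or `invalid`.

valid

Key hex bytes 1c cd 29 bf c6 a1 e4 17 29 is 9 bytes > B = 6, so hash it first: H(key) = 5c, then zero-pad to 6 bytes: K' = 5c 00 00 00 00 00.
K' ⊕ ipad = 6a 36 36 36 36 36; K' ⊕ opad = 00 5c 5c 5c 5c 5c.
Inner hash: sum = 106+54+54+54+54+54+171 = 547; mod 256 = 35 → 23.
Outer hash (recomputed tag): sum = 0+92+92+92+92+92+35 = 495; mod 256 = 239 → ef.
Recomputed tag = ef; claimed = ef → match.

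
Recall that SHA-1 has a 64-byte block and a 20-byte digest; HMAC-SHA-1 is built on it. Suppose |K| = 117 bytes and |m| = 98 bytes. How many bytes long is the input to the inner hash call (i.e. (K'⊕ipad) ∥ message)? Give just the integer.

162

Key is 117 > 64 bytes, so it is hashed to 20 bytes then zero-padded to 64: |K'| = 64.
Inner input = (K'⊕ipad) ∥ m → 64 + 98 = 162 bytes.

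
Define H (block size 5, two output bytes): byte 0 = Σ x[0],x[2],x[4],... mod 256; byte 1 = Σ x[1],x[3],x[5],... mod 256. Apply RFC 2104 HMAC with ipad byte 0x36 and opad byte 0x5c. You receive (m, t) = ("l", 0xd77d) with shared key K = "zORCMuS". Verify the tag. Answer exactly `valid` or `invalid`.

invalid

Key "zORCMuS" = 7a 4f 52 43 4d 75 53 is 7 bytes > B = 5, so hash it first: H(key) = 6c 07, then zero-pad to 5 bytes: K' = 6c 07 00 00 00.
K' ⊕ ipad = 5a 31 36 36 36; K' ⊕ opad = 30 5b 5c 5c 5c.
Inner hash: even-index sum = 198 mod 256 = 198; odd-index sum = 211 mod 256 = 211 → c6 d3.
Outer hash (recomputed tag): even-index sum = 443 mod 256 = 187; odd-index sum = 381 mod 256 = 125 → bb 7d.
Recomputed tag = bb7d; claimed = d77d → mismatch.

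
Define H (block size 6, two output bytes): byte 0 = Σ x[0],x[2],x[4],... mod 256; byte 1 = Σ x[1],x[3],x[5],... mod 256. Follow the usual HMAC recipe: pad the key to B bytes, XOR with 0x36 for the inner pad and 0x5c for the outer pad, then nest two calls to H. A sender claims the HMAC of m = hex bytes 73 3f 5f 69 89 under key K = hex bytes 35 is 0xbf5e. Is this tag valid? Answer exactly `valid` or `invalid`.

invalid

Key hex bytes 35 is 1 byte ≤ B = 6; zero-pad to 6 bytes: K' = 35 00 00 00 00 00.
K' ⊕ ipad = 03 36 36 36 36 36; K' ⊕ opad = 69 5c 5c 5c 5c 5c.
Inner hash: even-index sum = 458 mod 256 = 202; odd-index sum = 330 mod 256 = 74 → ca 4a.
Outer hash (recomputed tag): even-index sum = 491 mod 256 = 235; odd-index sum = 350 mod 256 = 94 → eb 5e.
Recomputed tag = eb5e; claimed = bf5e → mismatch.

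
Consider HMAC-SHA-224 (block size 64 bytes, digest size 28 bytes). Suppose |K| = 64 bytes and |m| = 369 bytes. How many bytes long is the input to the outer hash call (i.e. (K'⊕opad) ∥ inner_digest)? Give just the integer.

92

Key is 64 ≤ 64 bytes, zero-padded: |K'| = 64.
Outer input = (K'⊕opad) ∥ H(inner) → 64 + 28 = 92 bytes.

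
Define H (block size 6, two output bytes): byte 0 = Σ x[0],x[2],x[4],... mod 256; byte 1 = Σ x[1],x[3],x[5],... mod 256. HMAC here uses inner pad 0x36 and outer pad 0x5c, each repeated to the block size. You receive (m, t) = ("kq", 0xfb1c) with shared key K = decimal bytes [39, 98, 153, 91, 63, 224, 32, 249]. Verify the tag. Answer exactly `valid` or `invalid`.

Key decimal bytes [39, 98, 153, 91, 63, 224, 32, 249] = 27 62 99 5b 3f e0 20 f9 is 8 bytes > B = 6, so hash it first: H(key) = 1f 96, then zero-pad to 6 bytes: K' = 1f 96 00 00 00 00.
K' ⊕ ipad = 29 a0 36 36 36 36; K' ⊕ opad = 43 ca 5c 5c 5c 5c.
Inner hash: even-index sum = 256 mod 256 = 0; odd-index sum = 381 mod 256 = 125 → 00 7d.
Outer hash (recomputed tag): even-index sum = 251 mod 256 = 251; odd-index sum = 511 mod 256 = 255 → fb ff.
Recomputed tag = fbff; claimed = fb1c → mismatch.

invalid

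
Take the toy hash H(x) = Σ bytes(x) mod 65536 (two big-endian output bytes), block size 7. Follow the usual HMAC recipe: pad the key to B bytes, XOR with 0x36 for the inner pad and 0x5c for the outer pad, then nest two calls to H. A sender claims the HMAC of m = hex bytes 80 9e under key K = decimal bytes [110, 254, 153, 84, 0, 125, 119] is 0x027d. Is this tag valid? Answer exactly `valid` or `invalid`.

Key decimal bytes [110, 254, 153, 84, 0, 125, 119] = 6e fe 99 54 00 7d 77 is exactly B = 7 bytes: K' = 6e fe 99 54 00 7d 77.
K' ⊕ ipad = 58 c8 af 62 36 4b 41; K' ⊕ opad = 32 a2 c5 08 5c 21 2b.
Inner hash: sum = 88+200+175+98+54+75+65+128+158 = 1041 → 04 11.
Outer hash (recomputed tag): sum = 50+162+197+8+92+33+43+4+17 = 606 → 02 5e.
Recomputed tag = 025e; claimed = 027d → mismatch.

invalid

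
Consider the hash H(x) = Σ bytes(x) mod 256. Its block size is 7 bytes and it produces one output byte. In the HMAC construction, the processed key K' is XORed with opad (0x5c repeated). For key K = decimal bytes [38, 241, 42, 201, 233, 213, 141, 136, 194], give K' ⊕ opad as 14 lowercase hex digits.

c35c5c5c5c5c5c

Key decimal bytes [38, 241, 42, 201, 233, 213, 141, 136, 194] = 26 f1 2a c9 e9 d5 8d 88 c2 is 9 bytes > B = 7, so hash it first: H(key) = 9f, then zero-pad to 7 bytes: K' = 9f 00 00 00 00 00 00.
XOR each byte with 0x5c: 9f⊕5c=c3, 00⊕5c=5c, 00⊕5c=5c, 00⊕5c=5c, 00⊕5c=5c, 00⊕5c=5c, 00⊕5c=5c.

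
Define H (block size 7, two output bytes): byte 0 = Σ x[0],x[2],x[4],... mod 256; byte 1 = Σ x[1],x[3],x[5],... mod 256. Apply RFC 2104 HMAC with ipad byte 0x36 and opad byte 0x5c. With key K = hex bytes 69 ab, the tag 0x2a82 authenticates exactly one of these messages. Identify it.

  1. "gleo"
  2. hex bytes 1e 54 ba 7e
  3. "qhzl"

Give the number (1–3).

2

Key hex bytes 69 ab is 2 bytes ≤ B = 7; zero-pad to 7 bytes: K' = 69 ab 00 00 00 00 00.
K' ⊕ ipad = 5f 9d 36 36 36 36 36; K' ⊕ opad = 35 f7 5c 5c 5c 5c 5c.
m1: inner = H(5f 9d 36 36 36 36 36 67 6c 65 6f) = dc d5; tag = H(35 f7 5c 5c 5c 5c 5c dc d5) = 1e8b
m2: inner = H(5f 9d 36 36 36 36 36 1e 54 ba 7e) = d3 e1; tag = H(35 f7 5c 5c 5c 5c 5c d3 e1) = 2a82 ← matches
m3: inner = H(5f 9d 36 36 36 36 36 71 68 7a 6c) = d5 f4; tag = H(35 f7 5c 5c 5c 5c 5c d5 f4) = 3d84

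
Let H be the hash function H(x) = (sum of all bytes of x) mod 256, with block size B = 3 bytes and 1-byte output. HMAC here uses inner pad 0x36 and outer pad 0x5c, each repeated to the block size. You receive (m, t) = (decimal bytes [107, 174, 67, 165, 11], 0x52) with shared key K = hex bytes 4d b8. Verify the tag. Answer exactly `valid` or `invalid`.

Key hex bytes 4d b8 is 2 bytes ≤ B = 3; zero-pad to 3 bytes: K' = 4d b8 00.
K' ⊕ ipad = 7b 8e 36; K' ⊕ opad = 11 e4 5c.
Inner hash: sum = 123+142+54+107+174+67+165+11 = 843; mod 256 = 75 → 4b.
Outer hash (recomputed tag): sum = 17+228+92+75 = 412; mod 256 = 156 → 9c.
Recomputed tag = 9c; claimed = 52 → mismatch.

invalid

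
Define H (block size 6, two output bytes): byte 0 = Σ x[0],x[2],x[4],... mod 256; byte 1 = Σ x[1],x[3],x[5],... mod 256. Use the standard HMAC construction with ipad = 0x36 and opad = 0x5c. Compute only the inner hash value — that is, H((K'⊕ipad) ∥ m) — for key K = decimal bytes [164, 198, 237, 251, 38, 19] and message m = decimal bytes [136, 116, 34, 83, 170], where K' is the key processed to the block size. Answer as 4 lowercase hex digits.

Key decimal bytes [164, 198, 237, 251, 38, 19] = a4 c6 ed fb 26 13 is exactly B = 6 bytes: K' = a4 c6 ed fb 26 13.
K' ⊕ ipad = 92 f0 db cd 10 25.
Inner input = 92 f0 db cd 10 25 ∥ 88 74 22 53 aa.
Inner hash: even-index sum = 721 mod 256 = 209; odd-index sum = 681 mod 256 = 169 → d1 a9.

d1a9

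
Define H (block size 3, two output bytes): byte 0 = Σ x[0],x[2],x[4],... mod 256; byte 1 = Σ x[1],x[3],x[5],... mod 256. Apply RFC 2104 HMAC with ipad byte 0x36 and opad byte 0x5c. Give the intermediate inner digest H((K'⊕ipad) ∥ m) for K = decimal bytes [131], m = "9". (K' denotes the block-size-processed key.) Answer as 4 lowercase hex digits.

eb6f

Key decimal bytes [131] = 83 is 1 byte ≤ B = 3; zero-pad to 3 bytes: K' = 83 00 00.
K' ⊕ ipad = b5 36 36.
Inner input = b5 36 36 ∥ 39.
Inner hash: even-index sum = 235 mod 256 = 235; odd-index sum = 111 mod 256 = 111 → eb 6f.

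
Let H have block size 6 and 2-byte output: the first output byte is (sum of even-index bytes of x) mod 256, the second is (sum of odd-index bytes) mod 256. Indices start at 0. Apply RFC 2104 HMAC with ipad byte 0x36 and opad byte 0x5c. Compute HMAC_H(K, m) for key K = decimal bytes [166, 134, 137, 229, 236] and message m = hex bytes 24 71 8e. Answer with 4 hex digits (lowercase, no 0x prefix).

Key decimal bytes [166, 134, 137, 229, 236] = a6 86 89 e5 ec is 5 bytes ≤ B = 6; zero-pad to 6 bytes: K' = a6 86 89 e5 ec 00.
K' ⊕ ipad = 90 b0 bf d3 da 36.  K' ⊕ opad = fa da d5 b9 b0 5c.
Inner input = (K'⊕ipad) ∥ m = 90 b0 bf d3 da 36 ∥ 24 71 8e.
Inner hash: even-index sum = 731 mod 256 = 219; odd-index sum = 554 mod 256 = 42 → db 2a.
Outer input = (K'⊕opad) ∥ inner = fa da d5 b9 b0 5c ∥ db 2a.
Outer hash (tag): even-index sum = 858 mod 256 = 90; odd-index sum = 537 mod 256 = 25 → 5a 19.

5a19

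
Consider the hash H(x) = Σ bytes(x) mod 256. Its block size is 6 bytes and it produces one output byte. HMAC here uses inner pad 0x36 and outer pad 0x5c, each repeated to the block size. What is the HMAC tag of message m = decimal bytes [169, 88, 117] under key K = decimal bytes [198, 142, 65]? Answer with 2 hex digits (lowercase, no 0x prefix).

Key decimal bytes [198, 142, 65] = c6 8e 41 is 3 bytes ≤ B = 6; zero-pad to 6 bytes: K' = c6 8e 41 00 00 00.
K' ⊕ ipad = f0 b8 77 36 36 36.  K' ⊕ opad = 9a d2 1d 5c 5c 5c.
Inner input = (K'⊕ipad) ∥ m = f0 b8 77 36 36 36 ∥ a9 58 75.
Inner hash: sum = 240+184+119+54+54+54+169+88+117 = 1079; mod 256 = 55 → 37.
Outer input = (K'⊕opad) ∥ inner = 9a d2 1d 5c 5c 5c ∥ 37.
Outer hash (tag): sum = 154+210+29+92+92+92+55 = 724; mod 256 = 212 → d4.

d4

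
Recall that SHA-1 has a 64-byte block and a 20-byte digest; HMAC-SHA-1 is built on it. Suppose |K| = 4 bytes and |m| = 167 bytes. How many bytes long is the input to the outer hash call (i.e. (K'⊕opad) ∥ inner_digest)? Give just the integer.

Key is 4 ≤ 64 bytes, zero-padded: |K'| = 64.
Outer input = (K'⊕opad) ∥ H(inner) → 64 + 20 = 84 bytes.

84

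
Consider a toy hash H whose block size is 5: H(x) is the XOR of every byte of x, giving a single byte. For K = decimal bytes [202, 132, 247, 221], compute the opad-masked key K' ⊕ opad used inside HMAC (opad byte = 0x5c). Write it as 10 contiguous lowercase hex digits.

96d8ab815c

Key decimal bytes [202, 132, 247, 221] = ca 84 f7 dd is 4 bytes ≤ B = 5; zero-pad to 5 bytes: K' = ca 84 f7 dd 00.
XOR each byte with 0x5c: ca⊕5c=96, 84⊕5c=d8, f7⊕5c=ab, dd⊕5c=81, 00⊕5c=5c.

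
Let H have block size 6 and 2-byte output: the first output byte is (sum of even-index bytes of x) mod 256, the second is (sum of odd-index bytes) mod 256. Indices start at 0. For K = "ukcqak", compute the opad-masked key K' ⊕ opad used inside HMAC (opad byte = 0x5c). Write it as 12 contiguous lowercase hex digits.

29373f2d3d37

Key "ukcqak" = 75 6b 63 71 61 6b is exactly B = 6 bytes: K' = 75 6b 63 71 61 6b.
XOR each byte with 0x5c: 75⊕5c=29, 6b⊕5c=37, 63⊕5c=3f, 71⊕5c=2d, 61⊕5c=3d, 6b⊕5c=37.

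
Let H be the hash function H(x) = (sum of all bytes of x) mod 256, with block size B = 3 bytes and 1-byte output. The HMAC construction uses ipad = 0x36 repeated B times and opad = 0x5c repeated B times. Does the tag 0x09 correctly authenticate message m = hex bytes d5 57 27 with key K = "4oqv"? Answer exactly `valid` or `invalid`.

Key "4oqv" = 34 6f 71 76 is 4 bytes > B = 3, so hash it first: H(key) = 8a, then zero-pad to 3 bytes: K' = 8a 00 00.
K' ⊕ ipad = bc 36 36; K' ⊕ opad = d6 5c 5c.
Inner hash: sum = 188+54+54+213+87+39 = 635; mod 256 = 123 → 7b.
Outer hash (recomputed tag): sum = 214+92+92+123 = 521; mod 256 = 9 → 09.
Recomputed tag = 09; claimed = 09 → match.

valid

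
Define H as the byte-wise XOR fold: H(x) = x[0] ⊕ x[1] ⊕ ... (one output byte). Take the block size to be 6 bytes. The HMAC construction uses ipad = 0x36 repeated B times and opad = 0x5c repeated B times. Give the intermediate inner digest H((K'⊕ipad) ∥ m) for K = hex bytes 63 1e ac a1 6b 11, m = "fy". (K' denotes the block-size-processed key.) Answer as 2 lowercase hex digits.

15

Key hex bytes 63 1e ac a1 6b 11 is exactly B = 6 bytes: K' = 63 1e ac a1 6b 11.
K' ⊕ ipad = 55 28 9a 97 5d 27.
Inner input = 55 28 9a 97 5d 27 ∥ 66 79.
Inner hash: XOR 55⊕28⊕9a⊕97⊕5d⊕27⊕66⊕79 = 15.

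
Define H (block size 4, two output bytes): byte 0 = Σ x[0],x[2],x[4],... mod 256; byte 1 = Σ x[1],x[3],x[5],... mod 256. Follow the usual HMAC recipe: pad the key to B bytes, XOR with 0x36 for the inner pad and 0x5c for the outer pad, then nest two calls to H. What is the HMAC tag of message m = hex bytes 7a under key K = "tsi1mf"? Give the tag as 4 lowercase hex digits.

Key "tsi1mf" = 74 73 69 31 6d 66 is 6 bytes > B = 4, so hash it first: H(key) = 4a 0a, then zero-pad to 4 bytes: K' = 4a 0a 00 00.
K' ⊕ ipad = 7c 3c 36 36.  K' ⊕ opad = 16 56 5c 5c.
Inner input = (K'⊕ipad) ∥ m = 7c 3c 36 36 ∥ 7a.
Inner hash: even-index sum = 300 mod 256 = 44; odd-index sum = 114 mod 256 = 114 → 2c 72.
Outer input = (K'⊕opad) ∥ inner = 16 56 5c 5c ∥ 2c 72.
Outer hash (tag): even-index sum = 158 mod 256 = 158; odd-index sum = 292 mod 256 = 36 → 9e 24.

9e24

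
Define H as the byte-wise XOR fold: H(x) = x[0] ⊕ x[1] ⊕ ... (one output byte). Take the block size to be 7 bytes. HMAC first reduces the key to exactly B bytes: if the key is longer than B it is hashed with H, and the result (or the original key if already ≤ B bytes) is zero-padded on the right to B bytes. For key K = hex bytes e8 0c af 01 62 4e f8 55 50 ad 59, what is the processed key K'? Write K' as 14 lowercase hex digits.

6f000000000000

|K| = 11 > B = 7, so first hash the key.
H(K): XOR e8⊕0c⊕af⊕01⊕62⊕4e⊕f8⊕55⊕50⊕ad⊕59 = 6f.
Zero-pad H(K) = 6f to 7 bytes: K' = 6f 00 00 00 00 00 00.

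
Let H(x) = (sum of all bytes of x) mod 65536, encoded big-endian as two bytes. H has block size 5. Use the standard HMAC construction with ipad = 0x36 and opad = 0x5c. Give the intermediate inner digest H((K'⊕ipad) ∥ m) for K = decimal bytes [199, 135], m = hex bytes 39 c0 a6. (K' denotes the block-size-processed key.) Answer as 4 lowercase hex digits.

Key decimal bytes [199, 135] = c7 87 is 2 bytes ≤ B = 5; zero-pad to 5 bytes: K' = c7 87 00 00 00.
K' ⊕ ipad = f1 b1 36 36 36.
Inner input = f1 b1 36 36 36 ∥ 39 c0 a6.
Inner hash: sum = 241+177+54+54+54+57+192+166 = 995 → 03 e3.

03e3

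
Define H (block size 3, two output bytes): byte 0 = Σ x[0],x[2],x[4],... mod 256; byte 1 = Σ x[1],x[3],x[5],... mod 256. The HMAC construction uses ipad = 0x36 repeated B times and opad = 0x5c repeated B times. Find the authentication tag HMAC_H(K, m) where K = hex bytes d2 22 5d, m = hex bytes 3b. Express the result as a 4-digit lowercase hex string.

Key hex bytes d2 22 5d is exactly B = 3 bytes: K' = d2 22 5d.
K' ⊕ ipad = e4 14 6b.  K' ⊕ opad = 8e 7e 01.
Inner input = (K'⊕ipad) ∥ m = e4 14 6b ∥ 3b.
Inner hash: even-index sum = 335 mod 256 = 79; odd-index sum = 79 mod 256 = 79 → 4f 4f.
Outer input = (K'⊕opad) ∥ inner = 8e 7e 01 ∥ 4f 4f.
Outer hash (tag): even-index sum = 222 mod 256 = 222; odd-index sum = 205 mod 256 = 205 → de cd.

decd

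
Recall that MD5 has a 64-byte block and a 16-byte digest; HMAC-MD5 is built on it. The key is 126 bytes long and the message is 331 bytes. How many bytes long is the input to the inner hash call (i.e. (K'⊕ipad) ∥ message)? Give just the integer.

Key is 126 > 64 bytes, so it is hashed to 16 bytes then zero-padded to 64: |K'| = 64.
Inner input = (K'⊕ipad) ∥ m → 64 + 331 = 395 bytes.

395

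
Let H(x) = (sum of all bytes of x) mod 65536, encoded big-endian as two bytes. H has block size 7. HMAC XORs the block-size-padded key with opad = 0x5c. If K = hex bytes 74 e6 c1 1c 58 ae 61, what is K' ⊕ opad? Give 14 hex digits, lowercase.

Key hex bytes 74 e6 c1 1c 58 ae 61 is exactly B = 7 bytes: K' = 74 e6 c1 1c 58 ae 61.
XOR each byte with 0x5c: 74⊕5c=28, e6⊕5c=ba, c1⊕5c=9d, 1c⊕5c=40, 58⊕5c=04, ae⊕5c=f2, 61⊕5c=3d.

28ba9d4004f23d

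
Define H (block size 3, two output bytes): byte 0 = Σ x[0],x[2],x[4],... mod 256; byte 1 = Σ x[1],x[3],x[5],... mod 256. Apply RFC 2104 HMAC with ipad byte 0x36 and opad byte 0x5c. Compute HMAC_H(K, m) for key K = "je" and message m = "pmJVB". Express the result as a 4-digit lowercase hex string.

e18e

Key "je" = 6a 65 is 2 bytes ≤ B = 3; zero-pad to 3 bytes: K' = 6a 65 00.
K' ⊕ ipad = 5c 53 36.  K' ⊕ opad = 36 39 5c.
Inner input = (K'⊕ipad) ∥ m = 5c 53 36 ∥ 70 6d 4a 56 42.
Inner hash: even-index sum = 341 mod 256 = 85; odd-index sum = 335 mod 256 = 79 → 55 4f.
Outer input = (K'⊕opad) ∥ inner = 36 39 5c ∥ 55 4f.
Outer hash (tag): even-index sum = 225 mod 256 = 225; odd-index sum = 142 mod 256 = 142 → e1 8e.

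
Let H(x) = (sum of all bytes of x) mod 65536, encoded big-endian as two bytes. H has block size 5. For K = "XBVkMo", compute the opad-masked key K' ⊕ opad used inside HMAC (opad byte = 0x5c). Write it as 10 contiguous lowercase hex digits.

Key "XBVkMo" = 58 42 56 6b 4d 6f is 6 bytes > B = 5, so hash it first: H(key) = 02 17, then zero-pad to 5 bytes: K' = 02 17 00 00 00.
XOR each byte with 0x5c: 02⊕5c=5e, 17⊕5c=4b, 00⊕5c=5c, 00⊕5c=5c, 00⊕5c=5c.

5e4b5c5c5c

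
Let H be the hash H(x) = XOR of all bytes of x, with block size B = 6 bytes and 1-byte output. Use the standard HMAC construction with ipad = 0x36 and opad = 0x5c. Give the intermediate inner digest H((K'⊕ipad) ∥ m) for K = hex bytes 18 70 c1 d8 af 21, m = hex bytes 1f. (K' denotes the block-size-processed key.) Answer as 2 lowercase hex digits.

Key hex bytes 18 70 c1 d8 af 21 is exactly B = 6 bytes: K' = 18 70 c1 d8 af 21.
K' ⊕ ipad = 2e 46 f7 ee 99 17.
Inner input = 2e 46 f7 ee 99 17 ∥ 1f.
Inner hash: XOR 2e⊕46⊕f7⊕ee⊕99⊕17⊕1f = e0.

e0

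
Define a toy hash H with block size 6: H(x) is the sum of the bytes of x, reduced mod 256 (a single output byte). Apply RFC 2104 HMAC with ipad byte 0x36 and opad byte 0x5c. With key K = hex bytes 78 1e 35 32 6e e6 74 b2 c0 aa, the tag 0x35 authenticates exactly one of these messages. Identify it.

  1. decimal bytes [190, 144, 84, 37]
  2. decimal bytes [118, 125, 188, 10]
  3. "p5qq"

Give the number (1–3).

Key hex bytes 78 1e 35 32 6e e6 74 b2 c0 aa is 10 bytes > B = 6, so hash it first: H(key) = e1, then zero-pad to 6 bytes: K' = e1 00 00 00 00 00.
K' ⊕ ipad = d7 36 36 36 36 36; K' ⊕ opad = bd 5c 5c 5c 5c 5c.
m1: inner = H(d7 36 36 36 36 36 be 90 54 25) = ac; tag = H(bd 5c 5c 5c 5c 5c ac) = 35 ← matches
m2: inner = H(d7 36 36 36 36 36 76 7d bc 0a) = 9e; tag = H(bd 5c 5c 5c 5c 5c 9e) = 27
m3: inner = H(d7 36 36 36 36 36 70 35 71 71) = 6c; tag = H(bd 5c 5c 5c 5c 5c 6c) = f5

1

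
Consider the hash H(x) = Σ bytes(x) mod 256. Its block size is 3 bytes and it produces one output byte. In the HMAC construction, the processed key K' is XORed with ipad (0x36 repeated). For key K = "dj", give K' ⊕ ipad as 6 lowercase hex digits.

525c36

Key "dj" = 64 6a is 2 bytes ≤ B = 3; zero-pad to 3 bytes: K' = 64 6a 00.
XOR each byte with 0x36: 64⊕36=52, 6a⊕36=5c, 00⊕36=36.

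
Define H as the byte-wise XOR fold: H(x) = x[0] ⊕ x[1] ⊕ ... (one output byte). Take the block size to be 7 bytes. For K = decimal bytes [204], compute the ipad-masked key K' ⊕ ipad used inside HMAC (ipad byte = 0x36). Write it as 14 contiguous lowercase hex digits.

Key decimal bytes [204] = cc is 1 byte ≤ B = 7; zero-pad to 7 bytes: K' = cc 00 00 00 00 00 00.
XOR each byte with 0x36: cc⊕36=fa, 00⊕36=36, 00⊕36=36, 00⊕36=36, 00⊕36=36, 00⊕36=36, 00⊕36=36.

fa363636363636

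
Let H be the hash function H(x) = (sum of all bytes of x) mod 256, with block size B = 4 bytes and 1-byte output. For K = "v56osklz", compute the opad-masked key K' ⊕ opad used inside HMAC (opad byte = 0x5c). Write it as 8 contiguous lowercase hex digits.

485c5c5c

Key "v56osklz" = 76 35 36 6f 73 6b 6c 7a is 8 bytes > B = 4, so hash it first: H(key) = 14, then zero-pad to 4 bytes: K' = 14 00 00 00.
XOR each byte with 0x5c: 14⊕5c=48, 00⊕5c=5c, 00⊕5c=5c, 00⊕5c=5c.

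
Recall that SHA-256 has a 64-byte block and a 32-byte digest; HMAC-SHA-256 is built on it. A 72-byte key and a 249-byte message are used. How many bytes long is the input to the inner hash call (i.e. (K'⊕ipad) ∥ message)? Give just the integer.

313

Key is 72 > 64 bytes, so it is hashed to 32 bytes then zero-padded to 64: |K'| = 64.
Inner input = (K'⊕ipad) ∥ m → 64 + 249 = 313 bytes.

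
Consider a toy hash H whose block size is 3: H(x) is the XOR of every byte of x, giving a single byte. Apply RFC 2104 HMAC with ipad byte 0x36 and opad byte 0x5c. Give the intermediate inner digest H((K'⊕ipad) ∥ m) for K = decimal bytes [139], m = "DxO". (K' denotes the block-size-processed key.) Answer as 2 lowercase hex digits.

ce

Key decimal bytes [139] = 8b is 1 byte ≤ B = 3; zero-pad to 3 bytes: K' = 8b 00 00.
K' ⊕ ipad = bd 36 36.
Inner input = bd 36 36 ∥ 44 78 4f.
Inner hash: XOR bd⊕36⊕36⊕44⊕78⊕4f = ce.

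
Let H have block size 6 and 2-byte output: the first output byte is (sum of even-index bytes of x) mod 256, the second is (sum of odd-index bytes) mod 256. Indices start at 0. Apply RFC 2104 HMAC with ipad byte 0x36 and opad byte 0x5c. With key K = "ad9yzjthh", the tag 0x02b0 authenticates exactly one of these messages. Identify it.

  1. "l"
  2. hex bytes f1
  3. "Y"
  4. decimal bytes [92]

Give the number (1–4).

1

Key "ad9yzjthh" = 61 64 39 79 7a 6a 74 68 68 is 9 bytes > B = 6, so hash it first: H(key) = f0 af, then zero-pad to 6 bytes: K' = f0 af 00 00 00 00.
K' ⊕ ipad = c6 99 36 36 36 36; K' ⊕ opad = ac f3 5c 5c 5c 5c.
m1: inner = H(c6 99 36 36 36 36 6c) = 9e 05; tag = H(ac f3 5c 5c 5c 5c 9e 05) = 02b0 ← matches
m2: inner = H(c6 99 36 36 36 36 f1) = 23 05; tag = H(ac f3 5c 5c 5c 5c 23 05) = 87b0
m3: inner = H(c6 99 36 36 36 36 59) = 8b 05; tag = H(ac f3 5c 5c 5c 5c 8b 05) = efb0
m4: inner = H(c6 99 36 36 36 36 5c) = 8e 05; tag = H(ac f3 5c 5c 5c 5c 8e 05) = f2b0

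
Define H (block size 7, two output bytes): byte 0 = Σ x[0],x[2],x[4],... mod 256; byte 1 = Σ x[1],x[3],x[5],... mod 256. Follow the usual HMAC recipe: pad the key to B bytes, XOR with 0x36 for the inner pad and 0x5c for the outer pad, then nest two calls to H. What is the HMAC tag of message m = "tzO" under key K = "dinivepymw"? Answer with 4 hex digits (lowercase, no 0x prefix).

cd62

Key "dinivepymw" = 64 69 6e 69 76 65 70 79 6d 77 is 10 bytes > B = 7, so hash it first: H(key) = 25 27, then zero-pad to 7 bytes: K' = 25 27 00 00 00 00 00.
K' ⊕ ipad = 13 11 36 36 36 36 36.  K' ⊕ opad = 79 7b 5c 5c 5c 5c 5c.
Inner input = (K'⊕ipad) ∥ m = 13 11 36 36 36 36 36 ∥ 74 7a 4f.
Inner hash: even-index sum = 303 mod 256 = 47; odd-index sum = 320 mod 256 = 64 → 2f 40.
Outer input = (K'⊕opad) ∥ inner = 79 7b 5c 5c 5c 5c 5c ∥ 2f 40.
Outer hash (tag): even-index sum = 461 mod 256 = 205; odd-index sum = 354 mod 256 = 98 → cd 62.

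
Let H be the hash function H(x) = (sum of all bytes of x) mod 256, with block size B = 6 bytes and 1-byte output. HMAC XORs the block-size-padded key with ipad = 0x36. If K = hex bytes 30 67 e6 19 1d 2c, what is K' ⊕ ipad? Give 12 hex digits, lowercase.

Key hex bytes 30 67 e6 19 1d 2c is exactly B = 6 bytes: K' = 30 67 e6 19 1d 2c.
XOR each byte with 0x36: 30⊕36=06, 67⊕36=51, e6⊕36=d0, 19⊕36=2f, 1d⊕36=2b, 2c⊕36=1a.

0651d02f2b1a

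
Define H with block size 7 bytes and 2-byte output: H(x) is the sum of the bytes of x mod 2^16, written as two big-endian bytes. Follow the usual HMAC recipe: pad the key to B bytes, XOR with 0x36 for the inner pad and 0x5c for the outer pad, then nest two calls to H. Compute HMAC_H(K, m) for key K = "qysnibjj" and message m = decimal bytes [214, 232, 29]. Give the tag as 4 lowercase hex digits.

02de

Key "qysnibjj" = 71 79 73 6e 69 62 6a 6a is 8 bytes > B = 7, so hash it first: H(key) = 03 6a, then zero-pad to 7 bytes: K' = 03 6a 00 00 00 00 00.
K' ⊕ ipad = 35 5c 36 36 36 36 36.  K' ⊕ opad = 5f 36 5c 5c 5c 5c 5c.
Inner input = (K'⊕ipad) ∥ m = 35 5c 36 36 36 36 36 ∥ d6 e8 1d.
Inner hash: sum = 53+92+54+54+54+54+54+214+232+29 = 890 → 03 7a.
Outer input = (K'⊕opad) ∥ inner = 5f 36 5c 5c 5c 5c 5c ∥ 03 7a.
Outer hash (tag): sum = 95+54+92+92+92+92+92+3+122 = 734 → 02 de.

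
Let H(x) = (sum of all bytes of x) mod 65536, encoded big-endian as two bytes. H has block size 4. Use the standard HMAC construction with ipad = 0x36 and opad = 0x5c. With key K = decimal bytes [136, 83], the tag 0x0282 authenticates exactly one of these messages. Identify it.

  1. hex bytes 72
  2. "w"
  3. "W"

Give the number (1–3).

Key decimal bytes [136, 83] = 88 53 is 2 bytes ≤ B = 4; zero-pad to 4 bytes: K' = 88 53 00 00.
K' ⊕ ipad = be 65 36 36; K' ⊕ opad = d4 0f 5c 5c.
m1: inner = H(be 65 36 36 72) = 02 01; tag = H(d4 0f 5c 5c 02 01) = 019e
m2: inner = H(be 65 36 36 77) = 02 06; tag = H(d4 0f 5c 5c 02 06) = 01a3
m3: inner = H(be 65 36 36 57) = 01 e6; tag = H(d4 0f 5c 5c 01 e6) = 0282 ← matches

3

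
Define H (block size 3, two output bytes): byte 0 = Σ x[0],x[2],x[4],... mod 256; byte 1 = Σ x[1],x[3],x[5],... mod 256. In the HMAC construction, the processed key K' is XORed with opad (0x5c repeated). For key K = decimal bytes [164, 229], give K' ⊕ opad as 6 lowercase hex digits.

f8b95c

Key decimal bytes [164, 229] = a4 e5 is 2 bytes ≤ B = 3; zero-pad to 3 bytes: K' = a4 e5 00.
XOR each byte with 0x5c: a4⊕5c=f8, e5⊕5c=b9, 00⊕5c=5c.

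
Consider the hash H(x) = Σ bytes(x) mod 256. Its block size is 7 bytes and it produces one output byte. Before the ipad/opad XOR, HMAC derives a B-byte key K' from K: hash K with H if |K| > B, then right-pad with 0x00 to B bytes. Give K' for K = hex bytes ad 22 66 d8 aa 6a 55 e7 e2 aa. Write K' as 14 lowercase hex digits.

e9000000000000

|K| = 10 > B = 7, so first hash the key.
H(K): sum = 173+34+102+216+170+106+85+231+226+170 = 1513; mod 256 = 233 → e9.
Zero-pad H(K) = e9 to 7 bytes: K' = e9 00 00 00 00 00 00.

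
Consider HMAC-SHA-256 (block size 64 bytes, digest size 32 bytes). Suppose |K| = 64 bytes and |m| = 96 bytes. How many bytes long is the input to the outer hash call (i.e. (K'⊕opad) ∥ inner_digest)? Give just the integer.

96

Key is 64 ≤ 64 bytes, zero-padded: |K'| = 64.
Outer input = (K'⊕opad) ∥ H(inner) → 64 + 32 = 96 bytes.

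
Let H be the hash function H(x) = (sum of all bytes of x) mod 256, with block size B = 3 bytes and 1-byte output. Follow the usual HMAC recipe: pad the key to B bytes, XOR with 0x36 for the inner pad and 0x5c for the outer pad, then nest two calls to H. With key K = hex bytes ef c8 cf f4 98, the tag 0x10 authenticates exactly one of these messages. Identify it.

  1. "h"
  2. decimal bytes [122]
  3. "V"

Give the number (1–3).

2

Key hex bytes ef c8 cf f4 98 is 5 bytes > B = 3, so hash it first: H(key) = 12, then zero-pad to 3 bytes: K' = 12 00 00.
K' ⊕ ipad = 24 36 36; K' ⊕ opad = 4e 5c 5c.
m1: inner = H(24 36 36 68) = f8; tag = H(4e 5c 5c f8) = fe
m2: inner = H(24 36 36 7a) = 0a; tag = H(4e 5c 5c 0a) = 10 ← matches
m3: inner = H(24 36 36 56) = e6; tag = H(4e 5c 5c e6) = ec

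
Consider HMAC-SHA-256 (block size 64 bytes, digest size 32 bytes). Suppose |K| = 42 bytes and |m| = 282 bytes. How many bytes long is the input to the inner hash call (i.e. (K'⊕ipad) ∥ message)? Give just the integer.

346

Key is 42 ≤ 64 bytes, zero-padded: |K'| = 64.
Inner input = (K'⊕ipad) ∥ m → 64 + 282 = 346 bytes.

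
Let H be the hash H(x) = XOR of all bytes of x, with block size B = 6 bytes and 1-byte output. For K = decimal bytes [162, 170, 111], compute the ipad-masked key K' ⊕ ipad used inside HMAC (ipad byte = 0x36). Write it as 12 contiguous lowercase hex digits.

949c59363636

Key decimal bytes [162, 170, 111] = a2 aa 6f is 3 bytes ≤ B = 6; zero-pad to 6 bytes: K' = a2 aa 6f 00 00 00.
XOR each byte with 0x36: a2⊕36=94, aa⊕36=9c, 6f⊕36=59, 00⊕36=36, 00⊕36=36, 00⊕36=36.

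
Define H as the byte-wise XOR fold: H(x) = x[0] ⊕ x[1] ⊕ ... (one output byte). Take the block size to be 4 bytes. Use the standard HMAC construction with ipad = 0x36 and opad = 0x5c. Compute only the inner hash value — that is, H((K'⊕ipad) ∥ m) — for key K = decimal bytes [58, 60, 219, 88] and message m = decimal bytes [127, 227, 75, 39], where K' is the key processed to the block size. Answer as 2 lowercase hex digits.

75

Key decimal bytes [58, 60, 219, 88] = 3a 3c db 58 is exactly B = 4 bytes: K' = 3a 3c db 58.
K' ⊕ ipad = 0c 0a ed 6e.
Inner input = 0c 0a ed 6e ∥ 7f e3 4b 27.
Inner hash: XOR 0c⊕0a⊕ed⊕6e⊕7f⊕e3⊕4b⊕27 = 75.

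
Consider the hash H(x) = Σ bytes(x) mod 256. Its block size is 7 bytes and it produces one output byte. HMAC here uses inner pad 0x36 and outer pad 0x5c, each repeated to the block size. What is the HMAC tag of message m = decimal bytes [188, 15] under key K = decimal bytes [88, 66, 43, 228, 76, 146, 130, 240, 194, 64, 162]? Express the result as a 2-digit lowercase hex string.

a3

Key decimal bytes [88, 66, 43, 228, 76, 146, 130, 240, 194, 64, 162] = 58 42 2b e4 4c 92 82 f0 c2 40 a2 is 11 bytes > B = 7, so hash it first: H(key) = 9d, then zero-pad to 7 bytes: K' = 9d 00 00 00 00 00 00.
K' ⊕ ipad = ab 36 36 36 36 36 36.  K' ⊕ opad = c1 5c 5c 5c 5c 5c 5c.
Inner input = (K'⊕ipad) ∥ m = ab 36 36 36 36 36 36 ∥ bc 0f.
Inner hash: sum = 171+54+54+54+54+54+54+188+15 = 698; mod 256 = 186 → ba.
Outer input = (K'⊕opad) ∥ inner = c1 5c 5c 5c 5c 5c 5c ∥ ba.
Outer hash (tag): sum = 193+92+92+92+92+92+92+186 = 931; mod 256 = 163 → a3.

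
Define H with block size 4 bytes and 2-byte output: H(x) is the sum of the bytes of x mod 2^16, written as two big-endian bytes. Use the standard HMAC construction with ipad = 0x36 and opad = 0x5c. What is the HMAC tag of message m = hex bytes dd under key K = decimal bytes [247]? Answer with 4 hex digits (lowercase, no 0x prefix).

0201

Key decimal bytes [247] = f7 is 1 byte ≤ B = 4; zero-pad to 4 bytes: K' = f7 00 00 00.
K' ⊕ ipad = c1 36 36 36.  K' ⊕ opad = ab 5c 5c 5c.
Inner input = (K'⊕ipad) ∥ m = c1 36 36 36 ∥ dd.
Inner hash: sum = 193+54+54+54+221 = 576 → 02 40.
Outer input = (K'⊕opad) ∥ inner = ab 5c 5c 5c ∥ 02 40.
Outer hash (tag): sum = 171+92+92+92+2+64 = 513 → 02 01.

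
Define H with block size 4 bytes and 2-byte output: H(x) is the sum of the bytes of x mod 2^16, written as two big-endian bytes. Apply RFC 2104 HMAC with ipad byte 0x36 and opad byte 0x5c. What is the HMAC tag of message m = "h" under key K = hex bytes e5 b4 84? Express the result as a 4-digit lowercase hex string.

Key hex bytes e5 b4 84 is 3 bytes ≤ B = 4; zero-pad to 4 bytes: K' = e5 b4 84 00.
K' ⊕ ipad = d3 82 b2 36.  K' ⊕ opad = b9 e8 d8 5c.
Inner input = (K'⊕ipad) ∥ m = d3 82 b2 36 ∥ 68.
Inner hash: sum = 211+130+178+54+104 = 677 → 02 a5.
Outer input = (K'⊕opad) ∥ inner = b9 e8 d8 5c ∥ 02 a5.
Outer hash (tag): sum = 185+232+216+92+2+165 = 892 → 03 7c.

037c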